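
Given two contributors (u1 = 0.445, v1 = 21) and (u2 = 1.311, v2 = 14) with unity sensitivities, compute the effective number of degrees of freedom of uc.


uc = sqrt(u1^2 + u2^2) = sqrt(0.445^2 + 1.311^2) = 1.384466
v_eff = uc^4 / (u1^4/v1 + u2^4/v2)
= 1.384466^4 / (0.445^4/21 + 1.311^4/14)
= 3.6739156 / 0.21286746
v_eff = 17.2592

17.2592


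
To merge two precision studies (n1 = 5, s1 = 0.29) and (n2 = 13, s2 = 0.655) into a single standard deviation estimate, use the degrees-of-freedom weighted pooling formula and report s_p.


s_p = sqrt(((n1-1)*s1^2 + (n2-1)*s2^2) / (n1+n2-2))
numerator = (5-1)*0.29^2 + (13-1)*0.655^2 = 0.3364 + 5.1483 = 5.4847
denominator = 5 + 13 - 2 = 16
s_p^2 = 5.4847 / 16 = 0.34279375
s_p = sqrt(0.34279375) = 0.5855

0.5855


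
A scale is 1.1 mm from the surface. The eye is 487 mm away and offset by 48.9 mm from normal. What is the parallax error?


error = h * offset / d
= 1.1 * 48.9 / 487
= 0.1105

0.1105


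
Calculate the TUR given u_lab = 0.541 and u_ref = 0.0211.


TUR = u_lab / u_ref
= 0.541 / 0.0211
= 25.6398

25.6398


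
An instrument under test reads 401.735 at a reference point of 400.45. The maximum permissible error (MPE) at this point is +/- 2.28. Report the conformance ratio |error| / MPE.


e = indication - reference = 401.735 - 400.45 = 1.2850
|e| = 1.2850
ratio = |e| / MPE = 1.2850 / 2.28
ratio = 0.5636

0.5636


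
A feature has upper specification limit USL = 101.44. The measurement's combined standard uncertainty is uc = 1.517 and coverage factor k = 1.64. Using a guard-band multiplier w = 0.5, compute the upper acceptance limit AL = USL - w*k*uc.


U = k * uc = 1.64 * 1.517 = 2.48788
guard band g = w * U = 0.5 * 2.48788 = 1.24394
AL = USL - g = 101.44 - 1.24394
AL = 100.1961

100.1961


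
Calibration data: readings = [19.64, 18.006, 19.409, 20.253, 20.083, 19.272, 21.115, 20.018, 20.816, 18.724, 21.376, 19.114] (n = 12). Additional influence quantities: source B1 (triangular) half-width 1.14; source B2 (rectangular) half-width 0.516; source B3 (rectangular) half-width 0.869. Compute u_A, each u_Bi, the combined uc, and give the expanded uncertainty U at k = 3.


mean = (19.64 + 18.006 + 19.409 + 20.253 + 20.083 + 19.272 + 21.115 + 20.018 + 20.816 + 18.724 + 21.376 + 19.114) / 12 = 19.81883333
s = sqrt(sum((x - mean)^2)/(n-1)) = 0.99443431
u_A = s / sqrt(n) = 0.99443431 / sqrt(12) = 0.28706846
u_B1 = 1.14 / sqrt(6) = 0.46540305
u_B2 = 0.516 / sqrt(3) = 0.29791274
u_B3 = 0.869 / sqrt(3) = 0.50171738
uc = sqrt(0.28706846^2 + 0.46540305^2 + 0.29791274^2 + 0.50171738^2) = 0.79967533
U = k * uc = 3 * 0.79967533
U = 2.3990

2.3990


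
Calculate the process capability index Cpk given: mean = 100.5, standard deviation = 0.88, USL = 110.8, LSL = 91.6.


Cpu = (USL - mean) / (3*sigma) = (110.8 - 100.5) / (3*0.88) = 3.9015
Cpl = (mean - LSL) / (3*sigma) = (100.5 - 91.6) / (3*0.88) = 3.3712
Cpk = min(Cpu, Cpl) = 3.3712

3.3712


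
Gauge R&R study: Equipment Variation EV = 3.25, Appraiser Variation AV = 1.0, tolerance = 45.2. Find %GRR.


GRR = sqrt(EV^2 + AV^2) = sqrt(3.25^2 + 1.0^2) = 3.4003676
%GRR = GRR / tol * 100 = 3.4003676 / 45.2 * 100
%GRR = 7.5229

7.5229


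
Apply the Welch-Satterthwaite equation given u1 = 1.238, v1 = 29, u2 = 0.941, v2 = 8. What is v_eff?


uc = sqrt(u1^2 + u2^2) = sqrt(1.238^2 + 0.941^2) = 1.5550322
v_eff = uc^4 / (u1^4/v1 + u2^4/v2)
= 1.5550322^4 / (1.238^4/29 + 0.941^4/8)
= 5.8473292 / 0.17900949
v_eff = 32.6649

32.6649


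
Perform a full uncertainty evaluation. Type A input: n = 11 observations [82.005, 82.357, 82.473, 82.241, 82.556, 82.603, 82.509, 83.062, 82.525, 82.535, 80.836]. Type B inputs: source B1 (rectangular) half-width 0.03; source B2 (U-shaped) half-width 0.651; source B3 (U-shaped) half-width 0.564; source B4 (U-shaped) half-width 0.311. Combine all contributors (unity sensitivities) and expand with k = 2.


mean = (82.005 + 82.357 + 82.473 + 82.241 + 82.556 + 82.603 + 82.509 + 83.062 + 82.525 + 82.535 + 80.836) / 11 = 82.33654545
s = sqrt(sum((x - mean)^2)/(n-1)) = 0.56033996
u_A = s / sqrt(n) = 0.56033996 / sqrt(11) = 0.16894885
u_B1 = 0.03 / sqrt(3) = 0.017320508
u_B2 = 0.651 / sqrt(2) = 0.46032651
u_B3 = 0.564 / sqrt(2) = 0.39880822
u_B4 = 0.311 / sqrt(2) = 0.21991021
uc = sqrt(0.16894885^2 + 0.017320508^2 + 0.46032651^2 + 0.39880822^2 + 0.21991021^2) = 0.66944209
U = k * uc = 2 * 0.66944209
U = 1.3389

1.3389


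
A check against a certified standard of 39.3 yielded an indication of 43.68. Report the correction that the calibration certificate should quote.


Correction = standard - reading
= 39.3 - 43.68
= -4.3800

-4.3800


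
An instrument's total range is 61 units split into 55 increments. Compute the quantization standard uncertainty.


resolution = range / divisions
resolution = 61 / 55 = 1.1090909
u_res = resolution / (2*sqrt(3))
u_res = 1.1090909 / 3.4641016
u_res = 0.3202

0.3202


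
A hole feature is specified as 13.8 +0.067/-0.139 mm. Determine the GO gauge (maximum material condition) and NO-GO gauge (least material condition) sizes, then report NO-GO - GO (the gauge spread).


GO = nominal - lower_tol (smallest hole = maximum material condition)
GO = 13.8 - 0.139 = 13.661
NO-GO = nominal + upper_tol (largest hole = least material condition)
NO-GO = 13.8 + 0.067 = 13.867
spread = NO-GO - GO = 13.867 - 13.661 = 0.2060

0.2060


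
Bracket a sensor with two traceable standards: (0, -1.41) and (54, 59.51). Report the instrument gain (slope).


slope = (y2 - y1) / (x2 - x1)
= (59.51 - -1.41) / (54 - 0)
= 60.9200 / 54
= 1.1281

1.1281


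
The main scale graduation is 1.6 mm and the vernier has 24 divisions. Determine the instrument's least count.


LC = MSD / n_div
= 1.6 / 24
= 0.0667

0.0667


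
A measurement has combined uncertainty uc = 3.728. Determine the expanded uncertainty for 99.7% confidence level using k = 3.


U = k * uc
U = 3 * 3.728
U = 11.1840

11.1840


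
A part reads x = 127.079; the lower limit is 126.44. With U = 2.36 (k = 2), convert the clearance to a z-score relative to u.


u = U / k = 2.36 / 2 = 1.18
margin = |LSL - x| = |126.44 - 127.079| = 0.639
z = margin / u = 0.639 / 1.18
z = 0.5415

0.5415


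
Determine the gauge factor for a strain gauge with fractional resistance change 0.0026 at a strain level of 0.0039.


GF = (dR/R) / epsilon
= 0.0026 / 0.0039
= 0.6667

0.6667


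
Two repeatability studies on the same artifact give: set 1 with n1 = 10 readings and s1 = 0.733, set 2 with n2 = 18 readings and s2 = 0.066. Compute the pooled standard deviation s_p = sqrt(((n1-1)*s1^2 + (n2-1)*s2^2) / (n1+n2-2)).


s_p = sqrt(((n1-1)*s1^2 + (n2-1)*s2^2) / (n1+n2-2))
numerator = (10-1)*0.733^2 + (18-1)*0.066^2 = 4.835601 + 0.074052 = 4.909653
denominator = 10 + 18 - 2 = 26
s_p^2 = 4.909653 / 26 = 0.18883281
s_p = sqrt(0.18883281) = 0.4345

0.4345


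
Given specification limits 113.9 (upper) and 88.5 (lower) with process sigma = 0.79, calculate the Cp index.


Cp = (USL - LSL) / (6 * sigma)
= (113.9 - 88.5) / (6 * 0.79)
= 25.4000 / 4.7400
= 5.3586

5.3586


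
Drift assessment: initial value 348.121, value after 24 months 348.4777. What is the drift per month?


rate = (v2 - v1) / months
= (348.4777 - 348.121) / 24
= 0.3567 / 24
= 0.0149

0.0149


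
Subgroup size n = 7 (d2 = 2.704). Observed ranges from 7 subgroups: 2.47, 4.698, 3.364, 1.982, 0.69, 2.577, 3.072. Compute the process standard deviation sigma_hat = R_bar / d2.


R_bar = (2.47 + 4.698 + 3.364 + 1.982 + 0.69 + 2.577 + 3.072) / 7
R_bar = 18.853 / 7 = 2.6932857
sigma_hat = R_bar / d2 = 2.6932857 / 2.704 = 0.9960

0.9960


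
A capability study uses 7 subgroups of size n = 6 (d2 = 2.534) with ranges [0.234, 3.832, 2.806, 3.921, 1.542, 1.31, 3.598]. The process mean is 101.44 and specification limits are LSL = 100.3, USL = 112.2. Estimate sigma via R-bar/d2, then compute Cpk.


R_bar = (0.234 + 3.832 + 2.806 + 3.921 + 1.542 + 1.31 + 3.598) / 7 = 2.4632857
sigma = R_bar / d2 = 2.4632857 / 2.534 = 0.9720938
Cp = (USL - LSL)/(6*sigma) = (112.2 - 100.3)/(6*0.9720938) = 2.0403
Cpu = (112.2 - 101.44)/(3*0.9720938) = 3.6896
Cpl = (101.44 - 100.3)/(3*0.9720938) = 0.3909
Cpk = min(Cpu, Cpl) = 0.3909

0.3909


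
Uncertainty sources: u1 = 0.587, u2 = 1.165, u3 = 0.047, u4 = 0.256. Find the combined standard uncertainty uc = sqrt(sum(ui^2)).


uc = sqrt(0.587^2 + 1.165^2 + 0.047^2 + 0.256^2)
uc = sqrt(1.769539)
uc = 1.3302

1.3302


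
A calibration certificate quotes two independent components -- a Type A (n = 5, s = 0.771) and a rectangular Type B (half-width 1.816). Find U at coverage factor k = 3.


u_A = s / sqrt(n) = 0.771 / sqrt(5) = 0.34480168
u_B = half_width / sqrt(3) = 1.816 / sqrt(3) = 1.0484681
uc = sqrt(u_A^2 + u_B^2) = sqrt(0.34480168^2 + 1.0484681^2) = 1.103709
U = k * uc = 3 * 1.103709
U = 3.3111

3.3111


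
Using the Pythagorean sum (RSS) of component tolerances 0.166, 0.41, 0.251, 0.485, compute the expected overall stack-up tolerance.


RSS = sqrt(0.166^2 + 0.41^2 + 0.251^2 + 0.485^2)
= sqrt(0.493882)
= 0.7028

0.7028


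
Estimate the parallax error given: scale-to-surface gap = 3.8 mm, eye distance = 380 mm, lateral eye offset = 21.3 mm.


error = h * offset / d
= 3.8 * 21.3 / 380
= 0.2130

0.2130


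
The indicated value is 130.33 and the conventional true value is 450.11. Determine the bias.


Systematic error = measured - true
= 130.33 - 450.11
= -319.7800

-319.7800


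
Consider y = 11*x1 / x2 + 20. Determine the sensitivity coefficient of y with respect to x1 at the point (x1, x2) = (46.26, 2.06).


y = 11*x1 / x2 + 20
dy/dx1 = 11/x2
Evaluate at x2 = 2.06: c1 = 11 / 2.06
c1 = 5.3398

5.3398


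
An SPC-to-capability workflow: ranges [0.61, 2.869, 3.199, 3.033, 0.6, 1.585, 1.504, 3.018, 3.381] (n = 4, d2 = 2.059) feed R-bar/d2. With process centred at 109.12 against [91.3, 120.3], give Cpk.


R_bar = (0.61 + 2.869 + 3.199 + 3.033 + 0.6 + 1.585 + 1.504 + 3.018 + 3.381) / 9 = 2.1998889
sigma = R_bar / d2 = 2.1998889 / 2.059 = 1.0684259
Cp = (USL - LSL)/(6*sigma) = (120.3 - 91.3)/(6*1.0684259) = 4.5238
Cpu = (120.3 - 109.12)/(3*1.0684259) = 3.4880
Cpl = (109.12 - 91.3)/(3*1.0684259) = 5.5596
Cpk = min(Cpu, Cpl) = 3.4880

3.4880


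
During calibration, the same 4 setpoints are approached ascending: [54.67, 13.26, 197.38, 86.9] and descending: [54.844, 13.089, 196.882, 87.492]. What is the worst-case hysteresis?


|54.67 - 54.844| = 0.1740
|13.26 - 13.089| = 0.1710
|197.38 - 196.882| = 0.4980
|86.9 - 87.492| = 0.5920
hysteresis = max(diffs) = 0.5920

0.5920


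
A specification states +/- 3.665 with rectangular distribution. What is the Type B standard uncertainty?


u_B = half_width / sqrt(3)
u_B = 3.665 / 1.7320508
u_B = 2.1160

2.1160


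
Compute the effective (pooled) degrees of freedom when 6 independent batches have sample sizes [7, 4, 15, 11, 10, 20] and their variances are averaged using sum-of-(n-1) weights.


nu = sum_i (n_i - 1)
nu = ((7 - 1) + (4 - 1) + (15 - 1) + (11 - 1) + (10 - 1) + (20 - 1))
nu = 6 + 3 + 14 + 10 + 9 + 19
nu = 61

61


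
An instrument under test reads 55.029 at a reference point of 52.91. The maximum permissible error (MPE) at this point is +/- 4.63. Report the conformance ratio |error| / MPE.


e = indication - reference = 55.029 - 52.91 = 2.1190
|e| = 2.1190
ratio = |e| / MPE = 2.1190 / 4.63
ratio = 0.4577

0.4577


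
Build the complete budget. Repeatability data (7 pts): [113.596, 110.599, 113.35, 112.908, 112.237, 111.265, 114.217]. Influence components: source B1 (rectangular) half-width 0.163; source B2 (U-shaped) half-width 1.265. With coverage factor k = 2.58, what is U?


mean = (113.596 + 110.599 + 113.35 + 112.908 + 112.237 + 111.265 + 114.217) / 7 = 112.596
s = sqrt(sum((x - mean)^2)/(n-1)) = 1.3026865
u_A = s / sqrt(n) = 1.3026865 / sqrt(7) = 0.49236922
u_B1 = 0.163 / sqrt(3) = 0.094108094
u_B2 = 1.265 / sqrt(2) = 0.89449008
uc = sqrt(0.49236922^2 + 0.094108094^2 + 0.89449008^2) = 1.0253762
U = k * uc = 2.58 * 1.0253762
U = 2.6455

2.6455


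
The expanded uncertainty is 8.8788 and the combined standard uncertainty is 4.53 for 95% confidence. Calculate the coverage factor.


k = U / uc
k = 8.8788 / 4.53
k = 1.96

1.96


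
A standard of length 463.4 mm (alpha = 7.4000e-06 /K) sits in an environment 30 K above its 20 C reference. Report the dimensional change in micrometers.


dL = L * alpha * dT
= 463.4 * 7.4000e-06 * 30
= 0.1028748 mm
dL_um = 0.1028748 * 1000 = 102.8748 um

102.8748


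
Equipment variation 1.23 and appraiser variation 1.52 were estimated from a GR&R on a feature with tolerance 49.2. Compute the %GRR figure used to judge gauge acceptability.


GRR = sqrt(EV^2 + AV^2) = sqrt(1.23^2 + 1.52^2) = 1.9553261
%GRR = GRR / tol * 100 = 1.9553261 / 49.2 * 100
%GRR = 3.9742

3.9742


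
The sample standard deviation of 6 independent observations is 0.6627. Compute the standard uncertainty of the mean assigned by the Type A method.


u_A = s / sqrt(n)
u_A = 0.6627 / sqrt(6)
u_A = 0.6627 / 2.4494897
u_A = 0.2705

0.2705


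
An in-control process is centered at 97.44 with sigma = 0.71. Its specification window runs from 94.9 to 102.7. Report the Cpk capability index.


Cpu = (USL - mean) / (3*sigma) = (102.7 - 97.44) / (3*0.71) = 2.4695
Cpl = (mean - LSL) / (3*sigma) = (97.44 - 94.9) / (3*0.71) = 1.1925
Cpk = min(Cpu, Cpl) = 1.1925

1.1925


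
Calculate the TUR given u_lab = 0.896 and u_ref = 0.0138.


TUR = u_lab / u_ref
= 0.896 / 0.0138
= 64.9275

64.9275


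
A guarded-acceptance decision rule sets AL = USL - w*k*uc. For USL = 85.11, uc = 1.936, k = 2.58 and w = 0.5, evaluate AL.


U = k * uc = 2.58 * 1.936 = 4.99488
guard band g = w * U = 0.5 * 4.99488 = 2.49744
AL = USL - g = 85.11 - 2.49744
AL = 82.6126

82.6126


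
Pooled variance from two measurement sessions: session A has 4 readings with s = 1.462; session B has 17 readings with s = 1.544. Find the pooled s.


s_p = sqrt(((n1-1)*s1^2 + (n2-1)*s2^2) / (n1+n2-2))
numerator = (4-1)*1.462^2 + (17-1)*1.544^2 = 6.412332 + 38.142976 = 44.555308
denominator = 4 + 17 - 2 = 19
s_p^2 = 44.555308 / 19 = 2.3450162
s_p = sqrt(2.3450162) = 1.5313

1.5313


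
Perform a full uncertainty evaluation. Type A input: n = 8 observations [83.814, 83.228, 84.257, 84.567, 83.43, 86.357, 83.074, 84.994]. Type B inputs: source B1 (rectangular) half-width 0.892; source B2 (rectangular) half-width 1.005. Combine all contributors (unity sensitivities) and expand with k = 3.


mean = (83.814 + 83.228 + 84.257 + 84.567 + 83.43 + 86.357 + 83.074 + 84.994) / 8 = 84.215125
s = sqrt(sum((x - mean)^2)/(n-1)) = 1.0937321
u_A = s / sqrt(n) = 1.0937321 / sqrt(8) = 0.38669269
u_B1 = 0.892 / sqrt(3) = 0.51499644
u_B2 = 1.005 / sqrt(3) = 0.58023702
uc = sqrt(0.38669269^2 + 0.51499644^2 + 0.58023702^2) = 0.86684922
U = k * uc = 3 * 0.86684922
U = 2.6005

2.6005


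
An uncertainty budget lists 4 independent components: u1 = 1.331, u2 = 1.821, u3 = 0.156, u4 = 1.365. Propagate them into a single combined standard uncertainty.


uc = sqrt(1.331^2 + 1.821^2 + 0.156^2 + 1.365^2)
uc = sqrt(6.975163)
uc = 2.6411

2.6411


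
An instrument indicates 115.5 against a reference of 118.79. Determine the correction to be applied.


Correction = standard - reading
= 118.79 - 115.5
= 3.2900

3.2900


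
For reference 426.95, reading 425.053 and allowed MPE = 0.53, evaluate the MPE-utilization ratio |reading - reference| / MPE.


e = indication - reference = 425.053 - 426.95 = -1.8970
|e| = 1.8970
ratio = |e| / MPE = 1.8970 / 0.53
ratio = 3.5792

3.5792


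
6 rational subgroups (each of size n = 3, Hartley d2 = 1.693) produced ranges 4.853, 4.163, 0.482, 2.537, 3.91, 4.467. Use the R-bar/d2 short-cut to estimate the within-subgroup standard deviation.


R_bar = (4.853 + 4.163 + 0.482 + 2.537 + 3.91 + 4.467) / 6
R_bar = 20.412 / 6 = 3.402
sigma_hat = R_bar / d2 = 3.402 / 1.693 = 2.0095

2.0095


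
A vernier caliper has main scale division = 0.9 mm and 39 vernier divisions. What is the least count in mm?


LC = MSD / n_div
= 0.9 / 39
= 0.0231

0.0231


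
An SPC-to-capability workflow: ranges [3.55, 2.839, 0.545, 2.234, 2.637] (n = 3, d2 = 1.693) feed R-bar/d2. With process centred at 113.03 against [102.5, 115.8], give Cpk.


R_bar = (3.55 + 2.839 + 0.545 + 2.234 + 2.637) / 5 = 2.361
sigma = R_bar / d2 = 2.361 / 1.693 = 1.3945659
Cp = (USL - LSL)/(6*sigma) = (115.8 - 102.5)/(6*1.3945659) = 1.5895
Cpu = (115.8 - 113.03)/(3*1.3945659) = 0.6621
Cpl = (113.03 - 102.5)/(3*1.3945659) = 2.5169
Cpk = min(Cpu, Cpl) = 0.6621

0.6621


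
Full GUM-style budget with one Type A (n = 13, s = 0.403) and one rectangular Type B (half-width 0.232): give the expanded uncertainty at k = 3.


u_A = s / sqrt(n) = 0.403 / sqrt(13) = 0.11177209
u_B = half_width / sqrt(3) = 0.232 / sqrt(3) = 0.13394526
uc = sqrt(u_A^2 + u_B^2) = sqrt(0.11177209^2 + 0.13394526^2) = 0.17445439
U = k * uc = 3 * 0.17445439
U = 0.5234

0.5234


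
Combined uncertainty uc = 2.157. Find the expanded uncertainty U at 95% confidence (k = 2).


U = k * uc
U = 2 * 2.157
U = 4.3140

4.3140


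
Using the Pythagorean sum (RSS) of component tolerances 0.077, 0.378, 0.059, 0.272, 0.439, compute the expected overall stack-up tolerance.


RSS = sqrt(0.077^2 + 0.378^2 + 0.059^2 + 0.272^2 + 0.439^2)
= sqrt(0.418999)
= 0.6473

0.6473


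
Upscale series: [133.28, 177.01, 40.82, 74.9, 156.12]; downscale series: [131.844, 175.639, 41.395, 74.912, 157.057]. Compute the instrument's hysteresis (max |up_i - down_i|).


|133.28 - 131.844| = 1.4360
|177.01 - 175.639| = 1.3710
|40.82 - 41.395| = 0.5750
|74.9 - 74.912| = 0.0120
|156.12 - 157.057| = 0.9370
hysteresis = max(diffs) = 1.4360

1.4360


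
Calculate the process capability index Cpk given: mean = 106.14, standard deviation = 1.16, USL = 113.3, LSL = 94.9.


Cpu = (USL - mean) / (3*sigma) = (113.3 - 106.14) / (3*1.16) = 2.0575
Cpl = (mean - LSL) / (3*sigma) = (106.14 - 94.9) / (3*1.16) = 3.2299
Cpk = min(Cpu, Cpl) = 2.0575

2.0575


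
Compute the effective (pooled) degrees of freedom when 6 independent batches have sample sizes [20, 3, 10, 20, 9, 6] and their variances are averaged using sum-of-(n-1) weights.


nu = sum_i (n_i - 1)
nu = ((20 - 1) + (3 - 1) + (10 - 1) + (20 - 1) + (9 - 1) + (6 - 1))
nu = 19 + 2 + 9 + 19 + 8 + 5
nu = 62

62


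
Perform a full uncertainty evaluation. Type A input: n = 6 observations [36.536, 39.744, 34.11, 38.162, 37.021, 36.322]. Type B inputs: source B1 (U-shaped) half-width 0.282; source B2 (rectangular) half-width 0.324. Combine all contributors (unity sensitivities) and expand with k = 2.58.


mean = (36.536 + 39.744 + 34.11 + 38.162 + 37.021 + 36.322) / 6 = 36.9825
s = sqrt(sum((x - mean)^2)/(n-1)) = 1.8923775
u_A = s / sqrt(n) = 1.8923775 / sqrt(6) = 0.77255988
u_B1 = 0.282 / sqrt(2) = 0.19940411
u_B2 = 0.324 / sqrt(3) = 0.18706149
uc = sqrt(0.77255988^2 + 0.19940411^2 + 0.18706149^2) = 0.81951374
U = k * uc = 2.58 * 0.81951374
U = 2.1143

2.1143


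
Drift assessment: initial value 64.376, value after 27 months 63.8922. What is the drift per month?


rate = (v2 - v1) / months
= (63.8922 - 64.376) / 27
= -0.4838 / 27
= -0.0179

-0.0179


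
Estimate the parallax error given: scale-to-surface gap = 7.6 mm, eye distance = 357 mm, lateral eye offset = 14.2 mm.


error = h * offset / d
= 7.6 * 14.2 / 357
= 0.3023

0.3023


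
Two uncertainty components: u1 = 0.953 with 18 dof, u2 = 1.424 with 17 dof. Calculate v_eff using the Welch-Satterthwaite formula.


uc = sqrt(u1^2 + u2^2) = sqrt(0.953^2 + 1.424^2) = 1.7134716
v_eff = uc^4 / (u1^4/v1 + u2^4/v2)
= 1.7134716^4 / (0.953^4/18 + 1.424^4/17)
= 8.6200075 / 0.28769967
v_eff = 29.9618

29.9618


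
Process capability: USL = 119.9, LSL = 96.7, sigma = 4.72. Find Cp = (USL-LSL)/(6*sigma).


Cp = (USL - LSL) / (6 * sigma)
= (119.9 - 96.7) / (6 * 4.72)
= 23.2000 / 28.3200
= 0.8192

0.8192


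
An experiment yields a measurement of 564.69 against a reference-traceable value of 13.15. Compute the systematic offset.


Systematic error = measured - true
= 564.69 - 13.15
= 551.5400

551.5400


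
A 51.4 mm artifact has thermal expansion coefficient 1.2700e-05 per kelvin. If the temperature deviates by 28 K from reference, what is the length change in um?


dL = L * alpha * dT
= 51.4 * 1.2700e-05 * 28
= 0.0182778 mm
dL_um = 0.0182778 * 1000 = 18.2778 um

18.2778


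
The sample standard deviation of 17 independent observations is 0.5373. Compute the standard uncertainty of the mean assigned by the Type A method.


u_A = s / sqrt(n)
u_A = 0.5373 / sqrt(17)
u_A = 0.5373 / 4.1231056
u_A = 0.1303

0.1303


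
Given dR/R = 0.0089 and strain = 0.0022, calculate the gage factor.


GF = (dR/R) / epsilon
= 0.0089 / 0.0022
= 4.0455

4.0455


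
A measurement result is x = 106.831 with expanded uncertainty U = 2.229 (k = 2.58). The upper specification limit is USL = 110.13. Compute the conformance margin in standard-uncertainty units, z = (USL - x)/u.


u = U / k = 2.229 / 2.58 = 0.86395349
margin = |USL - x| = |110.13 - 106.831| = 3.299
z = margin / u = 3.299 / 0.86395349
z = 3.8185

3.8185


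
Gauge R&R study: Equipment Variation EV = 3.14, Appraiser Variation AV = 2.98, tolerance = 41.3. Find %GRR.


GRR = sqrt(EV^2 + AV^2) = sqrt(3.14^2 + 2.98^2) = 4.3289722
%GRR = GRR / tol * 100 = 4.3289722 / 41.3 * 100
%GRR = 10.4818

10.4818


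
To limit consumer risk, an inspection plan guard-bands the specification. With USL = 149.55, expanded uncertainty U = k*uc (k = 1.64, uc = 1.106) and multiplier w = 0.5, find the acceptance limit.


U = k * uc = 1.64 * 1.106 = 1.81384
guard band g = w * U = 0.5 * 1.81384 = 0.90692
AL = USL - g = 149.55 - 0.90692
AL = 148.6431

148.6431


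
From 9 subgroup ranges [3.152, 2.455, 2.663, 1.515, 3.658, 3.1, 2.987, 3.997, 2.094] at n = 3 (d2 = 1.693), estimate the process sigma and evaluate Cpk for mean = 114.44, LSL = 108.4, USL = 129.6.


R_bar = (3.152 + 2.455 + 2.663 + 1.515 + 3.658 + 3.1 + 2.987 + 3.997 + 2.094) / 9 = 2.8467778
sigma = R_bar / d2 = 2.8467778 / 1.693 = 1.681499
Cp = (USL - LSL)/(6*sigma) = (129.6 - 108.4)/(6*1.681499) = 2.1013
Cpu = (129.6 - 114.44)/(3*1.681499) = 3.0053
Cpl = (114.44 - 108.4)/(3*1.681499) = 1.1973
Cpk = min(Cpu, Cpl) = 1.1973

1.1973


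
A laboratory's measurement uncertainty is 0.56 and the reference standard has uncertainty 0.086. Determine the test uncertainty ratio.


TUR = u_lab / u_ref
= 0.56 / 0.086
= 6.5116

6.5116


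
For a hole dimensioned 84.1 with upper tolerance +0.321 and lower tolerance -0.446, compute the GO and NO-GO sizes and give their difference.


GO = nominal - lower_tol (smallest hole = maximum material condition)
GO = 84.1 - 0.446 = 83.654
NO-GO = nominal + upper_tol (largest hole = least material condition)
NO-GO = 84.1 + 0.321 = 84.421
spread = NO-GO - GO = 84.421 - 83.654 = 0.7670

0.7670


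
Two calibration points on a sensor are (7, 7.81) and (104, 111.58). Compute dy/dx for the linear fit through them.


slope = (y2 - y1) / (x2 - x1)
= (111.58 - 7.81) / (104 - 7)
= 103.7700 / 97
= 1.0698

1.0698


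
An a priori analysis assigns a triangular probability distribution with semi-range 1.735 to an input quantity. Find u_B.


u_B = half_width / sqrt(6)
u_B = 1.735 / 2.4494897
u_B = 0.7083

0.7083


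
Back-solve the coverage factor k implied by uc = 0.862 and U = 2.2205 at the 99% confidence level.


k = U / uc
k = 2.2205 / 0.862
k = 2.576

2.576


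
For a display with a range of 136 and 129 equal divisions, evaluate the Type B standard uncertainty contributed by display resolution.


resolution = range / divisions
resolution = 136 / 129 = 1.0542636
u_res = resolution / (2*sqrt(3))
u_res = 1.0542636 / 3.4641016
u_res = 0.3043

0.3043


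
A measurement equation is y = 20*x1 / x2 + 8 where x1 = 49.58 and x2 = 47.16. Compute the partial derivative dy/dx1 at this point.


y = 20*x1 / x2 + 8
dy/dx1 = 20/x2
Evaluate at x2 = 47.16: c1 = 20 / 47.16
c1 = 0.4241

0.4241


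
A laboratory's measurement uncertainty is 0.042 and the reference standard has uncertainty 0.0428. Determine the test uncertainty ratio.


TUR = u_lab / u_ref
= 0.042 / 0.0428
= 0.9813

0.9813


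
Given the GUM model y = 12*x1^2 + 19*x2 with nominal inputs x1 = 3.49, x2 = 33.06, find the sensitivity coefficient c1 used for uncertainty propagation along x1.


y = 12*x1^2 + 19*x2
dy/dx1 = 2*12*x1
Evaluate at x1 = 3.49: c1 = 24 * 3.49
c1 = 83.7600

83.7600


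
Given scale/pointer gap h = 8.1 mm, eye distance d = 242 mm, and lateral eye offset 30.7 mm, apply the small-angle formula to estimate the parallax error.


error = h * offset / d
= 8.1 * 30.7 / 242
= 1.0276

1.0276


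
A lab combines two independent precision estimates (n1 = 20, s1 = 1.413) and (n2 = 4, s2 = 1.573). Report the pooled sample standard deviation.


s_p = sqrt(((n1-1)*s1^2 + (n2-1)*s2^2) / (n1+n2-2))
numerator = (20-1)*1.413^2 + (4-1)*1.573^2 = 37.934811 + 7.422987 = 45.357798
denominator = 20 + 4 - 2 = 22
s_p^2 = 45.357798 / 22 = 2.0617181
s_p = sqrt(2.0617181) = 1.4359

1.4359


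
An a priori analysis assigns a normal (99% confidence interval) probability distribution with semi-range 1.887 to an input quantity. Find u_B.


u_B = half_width / 2.576
u_B = 1.887 / 2.576
u_B = 0.7325

0.7325


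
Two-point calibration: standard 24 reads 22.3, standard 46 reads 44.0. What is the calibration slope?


slope = (y2 - y1) / (x2 - x1)
= (44.0 - 22.3) / (46 - 24)
= 21.7000 / 22
= 0.9864

0.9864


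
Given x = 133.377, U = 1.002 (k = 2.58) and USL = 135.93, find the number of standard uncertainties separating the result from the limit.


u = U / k = 1.002 / 2.58 = 0.38837209
margin = |USL - x| = |135.93 - 133.377| = 2.553
z = margin / u = 2.553 / 0.38837209
z = 6.5736

6.5736


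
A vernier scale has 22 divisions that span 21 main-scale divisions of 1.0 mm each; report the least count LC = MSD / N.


LC = MSD / n_div
= 1.0 / 22
= 0.0455

0.0455


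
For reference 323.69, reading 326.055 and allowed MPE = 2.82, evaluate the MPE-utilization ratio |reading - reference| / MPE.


e = indication - reference = 326.055 - 323.69 = 2.3650
|e| = 2.3650
ratio = |e| / MPE = 2.3650 / 2.82
ratio = 0.8387

0.8387


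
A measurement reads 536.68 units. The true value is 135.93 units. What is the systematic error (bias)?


Systematic error = measured - true
= 536.68 - 135.93
= 400.7500

400.7500


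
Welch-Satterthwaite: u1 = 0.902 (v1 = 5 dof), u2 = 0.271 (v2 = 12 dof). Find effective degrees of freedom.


uc = sqrt(u1^2 + u2^2) = sqrt(0.902^2 + 0.271^2) = 0.94183066
v_eff = uc^4 / (u1^4/v1 + u2^4/v2)
= 0.94183066^4 / (0.902^4/5 + 0.271^4/12)
= 0.78684882 / 0.13283976
v_eff = 5.9233

5.9233


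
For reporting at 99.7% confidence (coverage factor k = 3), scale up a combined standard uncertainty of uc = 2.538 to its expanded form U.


U = k * uc
U = 3 * 2.538
U = 7.6140

7.6140


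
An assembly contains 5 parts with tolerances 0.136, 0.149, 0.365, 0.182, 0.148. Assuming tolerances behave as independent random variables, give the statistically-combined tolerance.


RSS = sqrt(0.136^2 + 0.149^2 + 0.365^2 + 0.182^2 + 0.148^2)
= sqrt(0.22895)
= 0.4785

0.4785


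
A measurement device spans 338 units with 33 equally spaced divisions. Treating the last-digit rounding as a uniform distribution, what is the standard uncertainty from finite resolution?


resolution = range / divisions
resolution = 338 / 33 = 10.242424
u_res = resolution / (2*sqrt(3))
u_res = 10.242424 / 3.4641016
u_res = 2.9567

2.9567


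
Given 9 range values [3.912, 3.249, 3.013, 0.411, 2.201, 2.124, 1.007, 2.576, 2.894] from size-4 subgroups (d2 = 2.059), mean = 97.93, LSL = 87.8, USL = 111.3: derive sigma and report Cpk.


R_bar = (3.912 + 3.249 + 3.013 + 0.411 + 2.201 + 2.124 + 1.007 + 2.576 + 2.894) / 9 = 2.3763333
sigma = R_bar / d2 = 2.3763333 / 2.059 = 1.1541201
Cp = (USL - LSL)/(6*sigma) = (111.3 - 87.8)/(6*1.1541201) = 3.3936
Cpu = (111.3 - 97.93)/(3*1.1541201) = 3.8615
Cpl = (97.93 - 87.8)/(3*1.1541201) = 2.9257
Cpk = min(Cpu, Cpl) = 2.9257

2.9257


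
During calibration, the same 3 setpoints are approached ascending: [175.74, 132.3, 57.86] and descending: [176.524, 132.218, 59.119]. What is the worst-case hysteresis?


|175.74 - 176.524| = 0.7840
|132.3 - 132.218| = 0.0820
|57.86 - 59.119| = 1.2590
hysteresis = max(diffs) = 1.2590

1.2590


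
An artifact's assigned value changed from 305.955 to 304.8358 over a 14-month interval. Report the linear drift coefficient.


rate = (v2 - v1) / months
= (304.8358 - 305.955) / 14
= -1.1192 / 14
= -0.0799

-0.0799


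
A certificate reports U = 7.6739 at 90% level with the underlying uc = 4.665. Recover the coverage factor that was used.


k = U / uc
k = 7.6739 / 4.665
k = 1.645

1.645


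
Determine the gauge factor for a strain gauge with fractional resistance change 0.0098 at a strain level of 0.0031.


GF = (dR/R) / epsilon
= 0.0098 / 0.0031
= 3.1613

3.1613


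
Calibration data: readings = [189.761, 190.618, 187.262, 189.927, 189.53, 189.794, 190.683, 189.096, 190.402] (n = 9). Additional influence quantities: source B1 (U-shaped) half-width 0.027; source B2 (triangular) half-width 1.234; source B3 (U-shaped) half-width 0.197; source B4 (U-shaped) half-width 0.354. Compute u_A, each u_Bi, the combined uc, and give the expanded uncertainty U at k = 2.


mean = (189.761 + 190.618 + 187.262 + 189.927 + 189.53 + 189.794 + 190.683 + 189.096 + 190.402) / 9 = 189.6747778
s = sqrt(sum((x - mean)^2)/(n-1)) = 1.0426971
u_A = s / sqrt(n) = 1.0426971 / sqrt(9) = 0.3475657
u_B1 = 0.027 / sqrt(2) = 0.019091883
u_B2 = 1.234 / sqrt(6) = 0.50377839
u_B3 = 0.197 / sqrt(2) = 0.13930004
u_B4 = 0.354 / sqrt(2) = 0.2503158
uc = sqrt(0.3475657^2 + 0.019091883^2 + 0.50377839^2 + 0.13930004^2 + 0.2503158^2) = 0.67603371
U = k * uc = 2 * 0.67603371
U = 1.3521

1.3521


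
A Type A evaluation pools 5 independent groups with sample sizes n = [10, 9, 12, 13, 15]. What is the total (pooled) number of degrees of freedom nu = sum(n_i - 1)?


nu = sum_i (n_i - 1)
nu = ((10 - 1) + (9 - 1) + (12 - 1) + (13 - 1) + (15 - 1))
nu = 9 + 8 + 11 + 12 + 14
nu = 54

54


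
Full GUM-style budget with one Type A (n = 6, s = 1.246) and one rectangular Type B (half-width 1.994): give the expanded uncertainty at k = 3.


u_A = s / sqrt(n) = 1.246 / sqrt(6) = 0.50867737
u_B = half_width / sqrt(3) = 1.994 / sqrt(3) = 1.1512364
uc = sqrt(u_A^2 + u_B^2) = sqrt(0.50867737^2 + 1.1512364^2) = 1.2586095
U = k * uc = 3 * 1.2586095
U = 3.7758

3.7758


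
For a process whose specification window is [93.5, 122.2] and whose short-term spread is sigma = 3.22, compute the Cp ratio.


Cp = (USL - LSL) / (6 * sigma)
= (122.2 - 93.5) / (6 * 3.22)
= 28.7000 / 19.3200
= 1.4855

1.4855


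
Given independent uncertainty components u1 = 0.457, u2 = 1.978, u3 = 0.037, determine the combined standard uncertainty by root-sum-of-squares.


uc = sqrt(0.457^2 + 1.978^2 + 0.037^2)
uc = sqrt(4.122702)
uc = 2.0304

2.0304


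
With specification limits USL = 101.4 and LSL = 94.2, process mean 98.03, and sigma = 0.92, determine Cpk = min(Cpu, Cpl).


Cpu = (USL - mean) / (3*sigma) = (101.4 - 98.03) / (3*0.92) = 1.2210
Cpl = (mean - LSL) / (3*sigma) = (98.03 - 94.2) / (3*0.92) = 1.3877
Cpk = min(Cpu, Cpl) = 1.2210

1.2210


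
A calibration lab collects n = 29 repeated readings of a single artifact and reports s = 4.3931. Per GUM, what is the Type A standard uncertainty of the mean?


u_A = s / sqrt(n)
u_A = 4.3931 / sqrt(29)
u_A = 4.3931 / 5.3851648
u_A = 0.8158

0.8158


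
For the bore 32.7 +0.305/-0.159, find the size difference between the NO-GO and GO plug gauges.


GO = nominal - lower_tol (smallest hole = maximum material condition)
GO = 32.7 - 0.159 = 32.541
NO-GO = nominal + upper_tol (largest hole = least material condition)
NO-GO = 32.7 + 0.305 = 33.005
spread = NO-GO - GO = 33.005 - 32.541 = 0.4640

0.4640


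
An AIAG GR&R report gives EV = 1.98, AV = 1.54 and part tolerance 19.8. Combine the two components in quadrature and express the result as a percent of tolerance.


GRR = sqrt(EV^2 + AV^2) = sqrt(1.98^2 + 1.54^2) = 2.5083859
%GRR = GRR / tol * 100 = 2.5083859 / 19.8 * 100
%GRR = 12.6686

12.6686


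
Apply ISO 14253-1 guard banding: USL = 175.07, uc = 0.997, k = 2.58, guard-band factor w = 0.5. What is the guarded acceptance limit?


U = k * uc = 2.58 * 0.997 = 2.57226
guard band g = w * U = 0.5 * 2.57226 = 1.28613
AL = USL - g = 175.07 - 1.28613
AL = 173.7839

173.7839


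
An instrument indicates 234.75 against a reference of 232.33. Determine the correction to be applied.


Correction = standard - reading
= 232.33 - 234.75
= -2.4200

-2.4200


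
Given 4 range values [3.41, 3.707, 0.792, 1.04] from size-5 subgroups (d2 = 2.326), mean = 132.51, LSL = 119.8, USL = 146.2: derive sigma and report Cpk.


R_bar = (3.41 + 3.707 + 0.792 + 1.04) / 4 = 2.23725
sigma = R_bar / d2 = 2.23725 / 2.326 = 0.96184437
Cp = (USL - LSL)/(6*sigma) = (146.2 - 119.8)/(6*0.96184437) = 4.5745
Cpu = (146.2 - 132.51)/(3*0.96184437) = 4.7444
Cpl = (132.51 - 119.8)/(3*0.96184437) = 4.4047
Cpk = min(Cpu, Cpl) = 4.4047

4.4047


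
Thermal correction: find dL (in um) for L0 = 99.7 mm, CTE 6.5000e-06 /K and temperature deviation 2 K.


dL = L * alpha * dT
= 99.7 * 6.5000e-06 * 2
= 0.0012961 mm
dL_um = 0.0012961 * 1000 = 1.2961 um

1.2961


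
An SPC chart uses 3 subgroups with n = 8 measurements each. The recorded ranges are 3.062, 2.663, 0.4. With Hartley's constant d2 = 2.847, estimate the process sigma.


R_bar = (3.062 + 2.663 + 0.4) / 3
R_bar = 6.125 / 3 = 2.0416667
sigma_hat = R_bar / d2 = 2.0416667 / 2.847 = 0.7171

0.7171


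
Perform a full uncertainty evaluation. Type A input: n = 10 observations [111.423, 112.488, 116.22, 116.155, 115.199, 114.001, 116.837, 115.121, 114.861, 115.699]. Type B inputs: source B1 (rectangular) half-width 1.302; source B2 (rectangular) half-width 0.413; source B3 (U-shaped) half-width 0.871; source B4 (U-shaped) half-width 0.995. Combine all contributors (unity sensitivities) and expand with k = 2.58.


mean = (111.423 + 112.488 + 116.22 + 116.155 + 115.199 + 114.001 + 116.837 + 115.121 + 114.861 + 115.699) / 10 = 114.8004
s = sqrt(sum((x - mean)^2)/(n-1)) = 1.7147669
u_A = s / sqrt(n) = 1.7147669 / sqrt(10) = 0.54225691
u_B1 = 1.302 / sqrt(3) = 0.75171005
u_B2 = 0.413 / sqrt(3) = 0.23844566
u_B3 = 0.871 / sqrt(2) = 0.61589001
u_B4 = 0.995 / sqrt(2) = 0.70357125
uc = sqrt(0.54225691^2 + 0.75171005^2 + 0.23844566^2 + 0.61589001^2 + 0.70357125^2) = 1.3380209
U = k * uc = 2.58 * 1.3380209
U = 3.4521

3.4521


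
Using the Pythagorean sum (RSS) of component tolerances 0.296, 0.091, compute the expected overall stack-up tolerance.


RSS = sqrt(0.296^2 + 0.091^2)
= sqrt(0.095897)
= 0.3097

0.3097


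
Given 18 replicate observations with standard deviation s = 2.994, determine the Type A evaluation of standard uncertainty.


u_A = s / sqrt(n)
u_A = 2.994 / sqrt(18)
u_A = 2.994 / 4.2426407
u_A = 0.7057

0.7057


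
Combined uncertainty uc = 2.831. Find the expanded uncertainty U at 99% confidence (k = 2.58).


U = k * uc
U = 2.58 * 2.831
U = 7.3040

7.3040


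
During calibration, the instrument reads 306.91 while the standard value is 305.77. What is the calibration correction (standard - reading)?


Correction = standard - reading
= 305.77 - 306.91
= -1.1400

-1.1400


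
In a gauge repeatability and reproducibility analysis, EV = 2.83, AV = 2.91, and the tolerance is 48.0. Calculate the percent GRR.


GRR = sqrt(EV^2 + AV^2) = sqrt(2.83^2 + 2.91^2) = 4.0591871
%GRR = GRR / tol * 100 = 4.0591871 / 48.0 * 100
%GRR = 8.4566

8.4566


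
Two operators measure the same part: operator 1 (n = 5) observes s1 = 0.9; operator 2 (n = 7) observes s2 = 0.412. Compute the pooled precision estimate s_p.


s_p = sqrt(((n1-1)*s1^2 + (n2-1)*s2^2) / (n1+n2-2))
numerator = (5-1)*0.9^2 + (7-1)*0.412^2 = 3.24 + 1.018464 = 4.258464
denominator = 5 + 7 - 2 = 10
s_p^2 = 4.258464 / 10 = 0.4258464
s_p = sqrt(0.4258464) = 0.6526

0.6526


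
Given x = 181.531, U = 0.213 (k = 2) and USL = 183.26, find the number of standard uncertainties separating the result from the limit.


u = U / k = 0.213 / 2 = 0.1065
margin = |USL - x| = |183.26 - 181.531| = 1.729
z = margin / u = 1.729 / 0.1065
z = 16.2347

16.2347


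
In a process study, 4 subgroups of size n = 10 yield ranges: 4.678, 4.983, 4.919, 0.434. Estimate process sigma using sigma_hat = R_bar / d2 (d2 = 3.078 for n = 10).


R_bar = (4.678 + 4.983 + 4.919 + 0.434) / 4
R_bar = 15.014 / 4 = 3.7535
sigma_hat = R_bar / d2 = 3.7535 / 3.078 = 1.2195

1.2195


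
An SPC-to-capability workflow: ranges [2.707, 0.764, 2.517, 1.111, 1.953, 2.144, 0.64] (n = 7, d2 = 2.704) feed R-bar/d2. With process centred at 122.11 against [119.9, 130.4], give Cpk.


R_bar = (2.707 + 0.764 + 2.517 + 1.111 + 1.953 + 2.144 + 0.64) / 7 = 1.6908571
sigma = R_bar / d2 = 1.6908571 / 2.704 = 0.62531697
Cp = (USL - LSL)/(6*sigma) = (130.4 - 119.9)/(6*0.62531697) = 2.7986
Cpu = (130.4 - 122.11)/(3*0.62531697) = 4.4191
Cpl = (122.11 - 119.9)/(3*0.62531697) = 1.1781
Cpk = min(Cpu, Cpl) = 1.1781

1.1781


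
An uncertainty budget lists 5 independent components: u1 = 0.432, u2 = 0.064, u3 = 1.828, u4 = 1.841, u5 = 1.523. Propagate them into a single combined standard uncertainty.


uc = sqrt(0.432^2 + 0.064^2 + 1.828^2 + 1.841^2 + 1.523^2)
uc = sqrt(9.241114)
uc = 3.0399

3.0399


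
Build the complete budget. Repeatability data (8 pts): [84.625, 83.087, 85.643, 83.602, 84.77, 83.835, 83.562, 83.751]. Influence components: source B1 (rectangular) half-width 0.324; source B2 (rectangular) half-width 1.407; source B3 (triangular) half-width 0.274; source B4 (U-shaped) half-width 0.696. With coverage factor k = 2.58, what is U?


mean = (84.625 + 83.087 + 85.643 + 83.602 + 84.77 + 83.835 + 83.562 + 83.751) / 8 = 84.109375
s = sqrt(sum((x - mean)^2)/(n-1)) = 0.833265
u_A = s / sqrt(n) = 0.833265 / sqrt(8) = 0.29460367
u_B1 = 0.324 / sqrt(3) = 0.18706149
u_B2 = 1.407 / sqrt(3) = 0.81233183
u_B3 = 0.274 / sqrt(6) = 0.11186003
u_B4 = 0.696 / sqrt(2) = 0.49214632
uc = sqrt(0.29460367^2 + 0.18706149^2 + 0.81233183^2 + 0.11186003^2 + 0.49214632^2) = 1.0180309
U = k * uc = 2.58 * 1.0180309
U = 2.6265

2.6265


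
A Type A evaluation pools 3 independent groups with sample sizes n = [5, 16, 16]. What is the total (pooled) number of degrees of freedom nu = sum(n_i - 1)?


nu = sum_i (n_i - 1)
nu = ((5 - 1) + (16 - 1) + (16 - 1))
nu = 4 + 15 + 15
nu = 34

34


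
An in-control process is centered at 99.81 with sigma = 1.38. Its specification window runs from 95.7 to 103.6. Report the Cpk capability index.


Cpu = (USL - mean) / (3*sigma) = (103.6 - 99.81) / (3*1.38) = 0.9155
Cpl = (mean - LSL) / (3*sigma) = (99.81 - 95.7) / (3*1.38) = 0.9928
Cpk = min(Cpu, Cpl) = 0.9155

0.9155


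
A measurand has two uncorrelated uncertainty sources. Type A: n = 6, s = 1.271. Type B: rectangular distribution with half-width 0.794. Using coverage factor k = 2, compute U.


u_A = s / sqrt(n) = 1.271 / sqrt(6) = 0.51888358
u_B = half_width / sqrt(3) = 0.794 / sqrt(3) = 0.45841611
uc = sqrt(u_A^2 + u_B^2) = sqrt(0.51888358^2 + 0.45841611^2) = 0.6923767
U = k * uc = 2 * 0.6923767
U = 1.3848

1.3848


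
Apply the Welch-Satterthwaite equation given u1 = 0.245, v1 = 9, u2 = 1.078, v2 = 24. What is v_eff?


uc = sqrt(u1^2 + u2^2) = sqrt(0.245^2 + 1.078^2) = 1.1054904
v_eff = uc^4 / (u1^4/v1 + u2^4/v2)
= 1.1054904^4 / (0.245^4/9 + 1.078^4/24)
= 1.4935505 / 0.056668634
v_eff = 26.3559

26.3559


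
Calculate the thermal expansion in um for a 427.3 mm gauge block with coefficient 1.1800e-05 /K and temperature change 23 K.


dL = L * alpha * dT
= 427.3 * 1.1800e-05 * 23
= 0.1159692 mm
dL_um = 0.1159692 * 1000 = 115.9692 um

115.9692
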